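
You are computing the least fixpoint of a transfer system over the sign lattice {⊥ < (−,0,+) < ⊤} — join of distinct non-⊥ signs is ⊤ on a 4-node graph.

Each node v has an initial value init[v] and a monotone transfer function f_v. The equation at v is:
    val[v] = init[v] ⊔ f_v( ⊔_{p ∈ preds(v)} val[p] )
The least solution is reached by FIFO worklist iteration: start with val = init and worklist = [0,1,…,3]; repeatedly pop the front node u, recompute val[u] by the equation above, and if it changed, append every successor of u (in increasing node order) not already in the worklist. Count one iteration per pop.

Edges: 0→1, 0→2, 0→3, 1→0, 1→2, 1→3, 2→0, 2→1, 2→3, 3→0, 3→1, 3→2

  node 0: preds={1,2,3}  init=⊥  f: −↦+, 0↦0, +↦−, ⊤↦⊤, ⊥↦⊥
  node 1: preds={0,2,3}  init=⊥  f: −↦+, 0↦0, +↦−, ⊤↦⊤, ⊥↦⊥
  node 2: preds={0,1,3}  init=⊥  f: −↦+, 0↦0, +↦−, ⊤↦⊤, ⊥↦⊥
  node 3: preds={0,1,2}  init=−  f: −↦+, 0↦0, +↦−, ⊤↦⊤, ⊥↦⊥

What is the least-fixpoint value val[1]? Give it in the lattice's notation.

Worklist (8 pops):
  #1 pop 0: in=− → + (was ⊥); enqueue []
  #2 pop 1: in=⊤ → ⊤ (was ⊥); enqueue [0]
  #3 pop 2: in=⊤ → ⊤ (was ⊥); enqueue [1]
  #4 pop 3: in=⊤ → ⊤ (was −); enqueue [2]
  #5 pop 0: in=⊤ → ⊤ (was +); enqueue [3]
  #6 pop 1: in=⊤ → ⊤ (no change)
  #7 pop 2: in=⊤ → ⊤ (no change)
  #8 pop 3: in=⊤ → ⊤ (no change)

Fixpoint:
  val[0] = ⊤
  val[1] = ⊤
  val[2] = ⊤
  val[3] = ⊤

⊤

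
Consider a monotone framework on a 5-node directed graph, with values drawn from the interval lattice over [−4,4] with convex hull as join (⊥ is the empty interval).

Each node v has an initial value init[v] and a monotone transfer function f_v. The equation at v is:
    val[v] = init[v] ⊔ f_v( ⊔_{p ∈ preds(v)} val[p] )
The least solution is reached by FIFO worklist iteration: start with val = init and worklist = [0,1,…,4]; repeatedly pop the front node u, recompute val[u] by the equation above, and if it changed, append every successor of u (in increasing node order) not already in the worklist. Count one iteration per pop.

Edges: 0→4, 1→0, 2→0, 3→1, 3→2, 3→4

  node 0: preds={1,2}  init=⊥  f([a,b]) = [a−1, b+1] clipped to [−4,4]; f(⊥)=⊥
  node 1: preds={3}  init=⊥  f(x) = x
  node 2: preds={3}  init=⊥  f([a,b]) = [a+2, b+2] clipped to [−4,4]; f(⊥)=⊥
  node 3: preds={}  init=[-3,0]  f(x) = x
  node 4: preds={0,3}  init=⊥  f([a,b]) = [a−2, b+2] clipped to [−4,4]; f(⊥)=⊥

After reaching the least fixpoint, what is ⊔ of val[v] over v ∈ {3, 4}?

[-4,4]

Iteration log — 7 steps:
  step 1. node 0  ⊔preds=⊥  new=⊥  stable
  step 2. node 1  ⊔preds=[-3,0]  new=[-3,0]  old=⊥  +wl: 0
  step 3. node 2  ⊔preds=[-3,0]  new=[-1,2]  old=⊥  +wl: 
  step 4. node 3  ⊔preds=⊥  new=[-3,0]  stable
  step 5. node 4  ⊔preds=[-3,0]  new=[-4,2]  old=⊥  +wl: 
  step 6. node 0  ⊔preds=[-3,2]  new=[-4,3]  old=⊥  +wl: 4
  step 7. node 4  ⊔preds=[-4,3]  new=[-4,4]  old=[-4,2]  +wl: 

Least fixpoint reached:
  node 0: [-4,3]
  node 1: [-3,0]
  node 2: [-1,2]
  node 3: [-3,0]
  node 4: [-4,4]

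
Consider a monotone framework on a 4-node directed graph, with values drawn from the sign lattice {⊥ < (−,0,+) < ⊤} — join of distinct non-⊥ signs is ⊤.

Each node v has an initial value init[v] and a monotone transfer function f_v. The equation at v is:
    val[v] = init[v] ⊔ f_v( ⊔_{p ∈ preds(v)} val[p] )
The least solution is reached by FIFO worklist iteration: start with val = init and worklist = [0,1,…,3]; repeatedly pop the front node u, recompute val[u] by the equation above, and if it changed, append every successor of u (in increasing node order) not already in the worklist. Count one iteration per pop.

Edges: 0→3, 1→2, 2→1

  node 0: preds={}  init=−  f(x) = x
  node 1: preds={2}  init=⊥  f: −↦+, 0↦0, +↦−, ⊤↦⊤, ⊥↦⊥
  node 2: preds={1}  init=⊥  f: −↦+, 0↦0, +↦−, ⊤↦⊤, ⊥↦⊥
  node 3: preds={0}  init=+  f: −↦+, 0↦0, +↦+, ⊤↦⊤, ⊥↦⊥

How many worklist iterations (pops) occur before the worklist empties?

4

Iteration log — 4 steps:
  step 1. node 0  ⊔preds=⊥  new=−  stable
  step 2. node 1  ⊔preds=⊥  new=⊥  stable
  step 3. node 2  ⊔preds=⊥  new=⊥  stable
  step 4. node 3  ⊔preds=−  new=+  stable

Least fixpoint reached:
  node 0: −
  node 1: ⊥
  node 2: ⊥
  node 3: +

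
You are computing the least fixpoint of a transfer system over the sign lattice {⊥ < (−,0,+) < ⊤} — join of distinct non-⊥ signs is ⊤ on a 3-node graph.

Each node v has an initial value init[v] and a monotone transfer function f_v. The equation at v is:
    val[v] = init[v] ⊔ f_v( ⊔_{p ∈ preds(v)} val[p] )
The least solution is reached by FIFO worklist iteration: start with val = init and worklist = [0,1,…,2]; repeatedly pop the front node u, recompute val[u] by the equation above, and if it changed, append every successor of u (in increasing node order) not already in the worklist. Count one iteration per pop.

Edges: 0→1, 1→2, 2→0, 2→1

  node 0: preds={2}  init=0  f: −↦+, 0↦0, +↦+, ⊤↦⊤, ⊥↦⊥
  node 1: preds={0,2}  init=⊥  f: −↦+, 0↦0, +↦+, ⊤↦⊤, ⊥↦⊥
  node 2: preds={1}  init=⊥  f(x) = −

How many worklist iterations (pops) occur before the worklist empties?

6

Trace (6 dequeues):
  [1] u=0 | in ⊥ | out 0 | ==
  [2] u=1 | in 0 | out 0 | prev ⊥ | push {}
  [3] u=2 | in 0 | out − | prev ⊥ | push {0,1}
  [4] u=0 | in − | out ⊤ | prev 0 | push {}
  [5] u=1 | in ⊤ | out ⊤ | prev 0 | push {2}
  [6] u=2 | in ⊤ | out − | ==

Converged values:
  [0] ⊤
  [1] ⊤
  [2] −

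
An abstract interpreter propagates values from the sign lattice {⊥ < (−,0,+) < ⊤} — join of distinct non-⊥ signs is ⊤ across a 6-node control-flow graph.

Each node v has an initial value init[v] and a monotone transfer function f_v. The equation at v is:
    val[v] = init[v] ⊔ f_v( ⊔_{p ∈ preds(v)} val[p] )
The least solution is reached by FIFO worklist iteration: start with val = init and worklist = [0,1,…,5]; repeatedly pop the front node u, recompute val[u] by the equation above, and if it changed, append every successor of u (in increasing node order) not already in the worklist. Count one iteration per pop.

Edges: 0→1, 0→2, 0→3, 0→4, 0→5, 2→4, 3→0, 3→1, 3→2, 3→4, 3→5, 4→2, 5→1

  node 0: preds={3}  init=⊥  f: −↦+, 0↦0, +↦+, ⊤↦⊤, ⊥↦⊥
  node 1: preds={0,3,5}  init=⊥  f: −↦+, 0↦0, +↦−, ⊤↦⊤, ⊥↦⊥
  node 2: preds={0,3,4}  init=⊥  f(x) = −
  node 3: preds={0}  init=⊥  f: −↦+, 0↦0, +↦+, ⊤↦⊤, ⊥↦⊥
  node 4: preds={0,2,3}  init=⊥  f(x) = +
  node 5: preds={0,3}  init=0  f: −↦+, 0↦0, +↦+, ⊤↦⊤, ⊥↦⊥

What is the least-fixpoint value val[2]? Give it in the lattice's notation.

−

Iteration log — 7 steps:
  step 1. node 0  ⊔preds=⊥  new=⊥  stable
  step 2. node 1  ⊔preds=0  new=0  old=⊥  +wl: 
  step 3. node 2  ⊔preds=⊥  new=−  old=⊥  +wl: 
  step 4. node 3  ⊔preds=⊥  new=⊥  stable
  step 5. node 4  ⊔preds=−  new=+  old=⊥  +wl: 2
  step 6. node 5  ⊔preds=⊥  new=0  stable
  step 7. node 2  ⊔preds=+  new=−  stable

Least fixpoint reached:
  node 0: ⊥
  node 1: 0
  node 2: −
  node 3: ⊥
  node 4: +
  node 5: 0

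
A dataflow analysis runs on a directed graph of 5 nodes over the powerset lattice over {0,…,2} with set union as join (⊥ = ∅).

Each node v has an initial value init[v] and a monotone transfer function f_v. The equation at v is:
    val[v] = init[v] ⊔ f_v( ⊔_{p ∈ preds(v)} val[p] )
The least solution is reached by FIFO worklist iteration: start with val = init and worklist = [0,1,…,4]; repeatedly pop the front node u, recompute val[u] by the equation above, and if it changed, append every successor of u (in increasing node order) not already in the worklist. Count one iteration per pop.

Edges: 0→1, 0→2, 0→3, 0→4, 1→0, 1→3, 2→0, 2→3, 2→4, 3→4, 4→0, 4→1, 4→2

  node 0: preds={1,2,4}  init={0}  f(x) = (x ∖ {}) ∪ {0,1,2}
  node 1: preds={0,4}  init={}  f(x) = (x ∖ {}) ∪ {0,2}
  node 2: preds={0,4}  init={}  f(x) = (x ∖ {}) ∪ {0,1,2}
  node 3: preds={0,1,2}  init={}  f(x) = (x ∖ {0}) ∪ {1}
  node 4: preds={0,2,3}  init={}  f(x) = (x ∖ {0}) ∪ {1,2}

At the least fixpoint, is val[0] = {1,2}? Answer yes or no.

Worklist (8 pops):
  #1 pop 0: in={} → {0,1,2} (was {0}); enqueue []
  #2 pop 1: in={0,1,2} → {0,1,2} (was {}); enqueue [0]
  #3 pop 2: in={0,1,2} → {0,1,2} (was {}); enqueue []
  #4 pop 3: in={0,1,2} → {1,2} (was {}); enqueue []
  #5 pop 4: in={0,1,2} → {1,2} (was {}); enqueue [1,2]
  #6 pop 0: in={0,1,2} → {0,1,2} (no change)
  #7 pop 1: in={0,1,2} → {0,1,2} (no change)
  #8 pop 2: in={0,1,2} → {0,1,2} (no change)

Fixpoint:
  val[0] = {0,1,2}
  val[1] = {0,1,2}
  val[2] = {0,1,2}
  val[3] = {1,2}
  val[4] = {1,2}

no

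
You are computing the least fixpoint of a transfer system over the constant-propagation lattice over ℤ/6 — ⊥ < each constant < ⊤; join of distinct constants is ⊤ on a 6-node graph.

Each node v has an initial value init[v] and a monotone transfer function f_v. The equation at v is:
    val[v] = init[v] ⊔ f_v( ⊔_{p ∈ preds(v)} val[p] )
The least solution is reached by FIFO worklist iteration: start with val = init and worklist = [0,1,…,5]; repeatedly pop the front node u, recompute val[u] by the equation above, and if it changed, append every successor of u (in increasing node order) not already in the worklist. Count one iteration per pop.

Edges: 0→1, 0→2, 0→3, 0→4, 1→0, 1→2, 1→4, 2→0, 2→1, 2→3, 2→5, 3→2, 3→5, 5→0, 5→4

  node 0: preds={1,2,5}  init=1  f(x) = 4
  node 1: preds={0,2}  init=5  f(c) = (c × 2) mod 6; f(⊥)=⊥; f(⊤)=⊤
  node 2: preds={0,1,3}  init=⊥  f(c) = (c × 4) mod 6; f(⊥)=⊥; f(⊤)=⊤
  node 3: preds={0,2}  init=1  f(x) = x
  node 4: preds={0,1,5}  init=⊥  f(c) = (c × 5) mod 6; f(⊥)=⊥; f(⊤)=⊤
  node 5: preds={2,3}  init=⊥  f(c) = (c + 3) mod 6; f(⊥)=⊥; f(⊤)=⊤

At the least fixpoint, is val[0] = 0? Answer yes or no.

Iteration log — 10 steps:
  step 1. node 0  ⊔preds=5  new=⊤  old=1  +wl: 
  step 2. node 1  ⊔preds=⊤  new=⊤  old=5  +wl: 0
  step 3. node 2  ⊔preds=⊤  new=⊤  old=⊥  +wl: 1
  step 4. node 3  ⊔preds=⊤  new=⊤  old=1  +wl: 2
  step 5. node 4  ⊔preds=⊤  new=⊤  old=⊥  +wl: 
  step 6. node 5  ⊔preds=⊤  new=⊤  old=⊥  +wl: 4
  step 7. node 0  ⊔preds=⊤  new=⊤  stable
  step 8. node 1  ⊔preds=⊤  new=⊤  stable
  step 9. node 2  ⊔preds=⊤  new=⊤  stable
  step 10. node 4  ⊔preds=⊤  new=⊤  stable

Least fixpoint reached:
  node 0: ⊤
  node 1: ⊤
  node 2: ⊤
  node 3: ⊤
  node 4: ⊤
  node 5: ⊤

no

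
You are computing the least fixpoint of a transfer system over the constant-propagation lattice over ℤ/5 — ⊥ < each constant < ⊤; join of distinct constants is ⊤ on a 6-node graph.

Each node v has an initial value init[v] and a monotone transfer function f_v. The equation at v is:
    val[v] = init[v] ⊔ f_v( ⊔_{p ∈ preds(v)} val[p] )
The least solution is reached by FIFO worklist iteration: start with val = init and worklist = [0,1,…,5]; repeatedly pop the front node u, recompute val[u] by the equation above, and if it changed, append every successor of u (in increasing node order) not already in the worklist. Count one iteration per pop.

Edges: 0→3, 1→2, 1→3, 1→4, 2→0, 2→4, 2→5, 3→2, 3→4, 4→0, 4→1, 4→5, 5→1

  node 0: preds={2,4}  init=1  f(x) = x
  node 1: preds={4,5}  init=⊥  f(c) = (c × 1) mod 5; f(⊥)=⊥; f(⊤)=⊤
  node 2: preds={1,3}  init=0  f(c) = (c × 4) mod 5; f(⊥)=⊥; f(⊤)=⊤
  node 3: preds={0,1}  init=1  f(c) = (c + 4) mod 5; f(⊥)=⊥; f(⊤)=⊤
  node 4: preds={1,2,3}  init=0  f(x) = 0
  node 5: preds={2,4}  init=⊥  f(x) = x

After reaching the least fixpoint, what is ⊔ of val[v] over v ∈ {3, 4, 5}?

Trace (12 dequeues):
  [1] u=0 | in 0 | out ⊤ | prev 1 | push {}
  [2] u=1 | in 0 | out 0 | prev ⊥ | push {}
  [3] u=2 | in ⊤ | out ⊤ | prev 0 | push {0}
  [4] u=3 | in ⊤ | out ⊤ | prev 1 | push {2}
  [5] u=4 | in ⊤ | out 0 | ==
  [6] u=5 | in ⊤ | out ⊤ | prev ⊥ | push {1}
  [7] u=0 | in ⊤ | out ⊤ | ==
  [8] u=2 | in ⊤ | out ⊤ | ==
  [9] u=1 | in ⊤ | out ⊤ | prev 0 | push {2,3,4}
  [10] u=2 | in ⊤ | out ⊤ | ==
  [11] u=3 | in ⊤ | out ⊤ | ==
  [12] u=4 | in ⊤ | out 0 | ==

Converged values:
  [0] ⊤
  [1] ⊤
  [2] ⊤
  [3] ⊤
  [4] 0
  [5] ⊤

⊤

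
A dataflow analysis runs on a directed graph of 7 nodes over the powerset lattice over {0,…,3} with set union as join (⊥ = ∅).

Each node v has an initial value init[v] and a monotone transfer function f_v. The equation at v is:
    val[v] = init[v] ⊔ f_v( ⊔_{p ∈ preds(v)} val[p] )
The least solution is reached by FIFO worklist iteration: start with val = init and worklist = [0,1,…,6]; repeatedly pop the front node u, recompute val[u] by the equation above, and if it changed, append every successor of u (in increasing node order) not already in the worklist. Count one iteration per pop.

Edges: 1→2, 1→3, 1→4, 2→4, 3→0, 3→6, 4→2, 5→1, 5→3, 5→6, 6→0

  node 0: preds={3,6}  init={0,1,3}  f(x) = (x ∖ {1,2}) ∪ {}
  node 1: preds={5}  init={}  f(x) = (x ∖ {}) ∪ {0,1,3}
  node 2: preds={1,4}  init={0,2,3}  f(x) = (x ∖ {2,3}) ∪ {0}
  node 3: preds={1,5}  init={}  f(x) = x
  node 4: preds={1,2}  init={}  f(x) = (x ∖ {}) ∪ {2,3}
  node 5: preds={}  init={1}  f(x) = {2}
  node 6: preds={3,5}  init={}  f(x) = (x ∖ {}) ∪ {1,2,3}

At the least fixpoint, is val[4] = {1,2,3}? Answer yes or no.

no

Worklist (15 pops):
  #1 pop 0: in={} → {0,1,3} (no change)
  #2 pop 1: in={1} → {0,1,3} (was {}); enqueue []
  #3 pop 2: in={0,1,3} → {0,1,2,3} (was {0,2,3}); enqueue []
  #4 pop 3: in={0,1,3} → {0,1,3} (was {}); enqueue [0]
  #5 pop 4: in={0,1,2,3} → {0,1,2,3} (was {}); enqueue [2]
  #6 pop 5: in={} → {1,2} (was {1}); enqueue [1,3]
  #7 pop 6: in={0,1,2,3} → {0,1,2,3} (was {}); enqueue []
  #8 pop 0: in={0,1,2,3} → {0,1,3} (no change)
  #9 pop 2: in={0,1,2,3} → {0,1,2,3} (no change)
  #10 pop 1: in={1,2} → {0,1,2,3} (was {0,1,3}); enqueue [2,4]
  #11 pop 3: in={0,1,2,3} → {0,1,2,3} (was {0,1,3}); enqueue [0,6]
  #12 pop 2: in={0,1,2,3} → {0,1,2,3} (no change)
  #13 pop 4: in={0,1,2,3} → {0,1,2,3} (no change)
  #14 pop 0: in={0,1,2,3} → {0,1,3} (no change)
  #15 pop 6: in={0,1,2,3} → {0,1,2,3} (no change)

Fixpoint:
  val[0] = {0,1,3}
  val[1] = {0,1,2,3}
  val[2] = {0,1,2,3}
  val[3] = {0,1,2,3}
  val[4] = {0,1,2,3}
  val[5] = {1,2}
  val[6] = {0,1,2,3}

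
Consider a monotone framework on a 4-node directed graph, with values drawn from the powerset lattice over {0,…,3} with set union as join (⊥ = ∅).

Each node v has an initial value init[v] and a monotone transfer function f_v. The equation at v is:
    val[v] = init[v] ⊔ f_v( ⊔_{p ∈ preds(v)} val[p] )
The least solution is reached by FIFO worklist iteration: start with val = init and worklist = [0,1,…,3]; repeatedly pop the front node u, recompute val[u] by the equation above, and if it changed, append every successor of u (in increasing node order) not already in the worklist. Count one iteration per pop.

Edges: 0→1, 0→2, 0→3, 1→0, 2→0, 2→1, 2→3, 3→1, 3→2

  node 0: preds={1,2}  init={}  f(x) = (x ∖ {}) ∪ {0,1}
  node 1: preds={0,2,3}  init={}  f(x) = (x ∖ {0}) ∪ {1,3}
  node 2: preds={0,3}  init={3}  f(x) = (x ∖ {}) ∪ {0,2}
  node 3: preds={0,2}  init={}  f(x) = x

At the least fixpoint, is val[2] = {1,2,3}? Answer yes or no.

no

Iteration log — 9 steps:
  step 1. node 0  ⊔preds={3}  new={0,1,3}  old={}  +wl: 
  step 2. node 1  ⊔preds={0,1,3}  new={1,3}  old={}  +wl: 0
  step 3. node 2  ⊔preds={0,1,3}  new={0,1,2,3}  old={3}  +wl: 1
  step 4. node 3  ⊔preds={0,1,2,3}  new={0,1,2,3}  old={}  +wl: 2
  step 5. node 0  ⊔preds={0,1,2,3}  new={0,1,2,3}  old={0,1,3}  +wl: 3
  step 6. node 1  ⊔preds={0,1,2,3}  new={1,2,3}  old={1,3}  +wl: 0
  step 7. node 2  ⊔preds={0,1,2,3}  new={0,1,2,3}  stable
  step 8. node 3  ⊔preds={0,1,2,3}  new={0,1,2,3}  stable
  step 9. node 0  ⊔preds={0,1,2,3}  new={0,1,2,3}  stable

Least fixpoint reached:
  node 0: {0,1,2,3}
  node 1: {1,2,3}
  node 2: {0,1,2,3}
  node 3: {0,1,2,3}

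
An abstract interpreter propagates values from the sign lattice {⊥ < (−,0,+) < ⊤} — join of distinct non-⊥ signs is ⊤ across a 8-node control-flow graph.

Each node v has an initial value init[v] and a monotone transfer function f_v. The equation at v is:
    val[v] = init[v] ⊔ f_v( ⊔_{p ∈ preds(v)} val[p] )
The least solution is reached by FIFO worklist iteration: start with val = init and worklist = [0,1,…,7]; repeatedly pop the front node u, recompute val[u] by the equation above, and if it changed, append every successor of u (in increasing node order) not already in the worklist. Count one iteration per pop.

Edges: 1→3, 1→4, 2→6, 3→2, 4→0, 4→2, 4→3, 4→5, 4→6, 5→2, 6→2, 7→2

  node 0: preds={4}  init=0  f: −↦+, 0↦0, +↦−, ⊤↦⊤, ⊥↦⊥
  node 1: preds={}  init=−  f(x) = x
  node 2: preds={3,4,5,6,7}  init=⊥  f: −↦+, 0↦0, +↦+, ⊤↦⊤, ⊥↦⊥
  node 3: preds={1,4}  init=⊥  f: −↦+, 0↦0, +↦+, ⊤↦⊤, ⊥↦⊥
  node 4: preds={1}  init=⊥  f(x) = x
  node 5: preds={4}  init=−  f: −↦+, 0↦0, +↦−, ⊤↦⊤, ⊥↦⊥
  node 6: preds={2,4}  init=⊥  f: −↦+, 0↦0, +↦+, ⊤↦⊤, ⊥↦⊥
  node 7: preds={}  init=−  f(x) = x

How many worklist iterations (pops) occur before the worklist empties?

Iteration log — 12 steps:
  step 1. node 0  ⊔preds=⊥  new=0  stable
  step 2. node 1  ⊔preds=⊥  new=−  stable
  step 3. node 2  ⊔preds=−  new=+  old=⊥  +wl: 
  step 4. node 3  ⊔preds=−  new=+  old=⊥  +wl: 2
  step 5. node 4  ⊔preds=−  new=−  old=⊥  +wl: 0,3
  step 6. node 5  ⊔preds=−  new=⊤  old=−  +wl: 
  step 7. node 6  ⊔preds=⊤  new=⊤  old=⊥  +wl: 
  step 8. node 7  ⊔preds=⊥  new=−  stable
  step 9. node 2  ⊔preds=⊤  new=⊤  old=+  +wl: 6
  step 10. node 0  ⊔preds=−  new=⊤  old=0  +wl: 
  step 11. node 3  ⊔preds=−  new=+  stable
  step 12. node 6  ⊔preds=⊤  new=⊤  stable

Least fixpoint reached:
  node 0: ⊤
  node 1: −
  node 2: ⊤
  node 3: +
  node 4: −
  node 5: ⊤
  node 6: ⊤
  node 7: −

12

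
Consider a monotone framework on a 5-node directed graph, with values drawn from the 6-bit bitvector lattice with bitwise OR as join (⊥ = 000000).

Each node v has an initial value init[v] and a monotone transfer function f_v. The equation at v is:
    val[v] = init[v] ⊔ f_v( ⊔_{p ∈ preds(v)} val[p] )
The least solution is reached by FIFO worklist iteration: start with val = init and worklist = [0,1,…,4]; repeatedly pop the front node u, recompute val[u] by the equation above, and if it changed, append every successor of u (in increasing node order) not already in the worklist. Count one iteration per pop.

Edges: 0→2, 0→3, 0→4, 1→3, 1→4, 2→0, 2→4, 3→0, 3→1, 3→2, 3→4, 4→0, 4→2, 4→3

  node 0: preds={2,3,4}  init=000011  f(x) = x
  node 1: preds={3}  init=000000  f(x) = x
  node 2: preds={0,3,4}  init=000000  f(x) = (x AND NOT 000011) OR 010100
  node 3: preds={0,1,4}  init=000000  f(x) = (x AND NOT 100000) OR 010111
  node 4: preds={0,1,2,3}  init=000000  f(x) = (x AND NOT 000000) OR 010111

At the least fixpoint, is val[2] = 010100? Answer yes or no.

Iteration log — 10 steps:
  step 1. node 0  ⊔preds=000000  new=000011  stable
  step 2. node 1  ⊔preds=000000  new=000000  stable
  step 3. node 2  ⊔preds=000011  new=010100  old=000000  +wl: 0
  step 4. node 3  ⊔preds=000011  new=010111  old=000000  +wl: 1,2
  step 5. node 4  ⊔preds=010111  new=010111  old=000000  +wl: 3
  step 6. node 0  ⊔preds=010111  new=010111  old=000011  +wl: 4
  step 7. node 1  ⊔preds=010111  new=010111  old=000000  +wl: 
  step 8. node 2  ⊔preds=010111  new=010100  stable
  step 9. node 3  ⊔preds=010111  new=010111  stable
  step 10. node 4  ⊔preds=010111  new=010111  stable

Least fixpoint reached:
  node 0: 010111
  node 1: 010111
  node 2: 010100
  node 3: 010111
  node 4: 010111

yes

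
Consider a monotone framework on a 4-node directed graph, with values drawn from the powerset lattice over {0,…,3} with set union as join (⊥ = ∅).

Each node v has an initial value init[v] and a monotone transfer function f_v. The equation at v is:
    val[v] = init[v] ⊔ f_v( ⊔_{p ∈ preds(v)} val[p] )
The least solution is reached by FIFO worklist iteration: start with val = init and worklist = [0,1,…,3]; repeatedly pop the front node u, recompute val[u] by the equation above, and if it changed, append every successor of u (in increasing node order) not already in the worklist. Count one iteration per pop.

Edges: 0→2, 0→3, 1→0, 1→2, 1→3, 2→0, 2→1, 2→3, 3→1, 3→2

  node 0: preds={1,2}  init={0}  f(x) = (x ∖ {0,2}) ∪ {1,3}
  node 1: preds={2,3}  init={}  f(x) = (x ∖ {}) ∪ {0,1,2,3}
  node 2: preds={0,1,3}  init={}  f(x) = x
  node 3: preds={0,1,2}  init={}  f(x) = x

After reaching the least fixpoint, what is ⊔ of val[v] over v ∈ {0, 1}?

{0,1,2,3}

Worklist (7 pops):
  #1 pop 0: in={} → {0,1,3} (was {0}); enqueue []
  #2 pop 1: in={} → {0,1,2,3} (was {}); enqueue [0]
  #3 pop 2: in={0,1,2,3} → {0,1,2,3} (was {}); enqueue [1]
  #4 pop 3: in={0,1,2,3} → {0,1,2,3} (was {}); enqueue [2]
  #5 pop 0: in={0,1,2,3} → {0,1,3} (no change)
  #6 pop 1: in={0,1,2,3} → {0,1,2,3} (no change)
  #7 pop 2: in={0,1,2,3} → {0,1,2,3} (no change)

Fixpoint:
  val[0] = {0,1,3}
  val[1] = {0,1,2,3}
  val[2] = {0,1,2,3}
  val[3] = {0,1,2,3}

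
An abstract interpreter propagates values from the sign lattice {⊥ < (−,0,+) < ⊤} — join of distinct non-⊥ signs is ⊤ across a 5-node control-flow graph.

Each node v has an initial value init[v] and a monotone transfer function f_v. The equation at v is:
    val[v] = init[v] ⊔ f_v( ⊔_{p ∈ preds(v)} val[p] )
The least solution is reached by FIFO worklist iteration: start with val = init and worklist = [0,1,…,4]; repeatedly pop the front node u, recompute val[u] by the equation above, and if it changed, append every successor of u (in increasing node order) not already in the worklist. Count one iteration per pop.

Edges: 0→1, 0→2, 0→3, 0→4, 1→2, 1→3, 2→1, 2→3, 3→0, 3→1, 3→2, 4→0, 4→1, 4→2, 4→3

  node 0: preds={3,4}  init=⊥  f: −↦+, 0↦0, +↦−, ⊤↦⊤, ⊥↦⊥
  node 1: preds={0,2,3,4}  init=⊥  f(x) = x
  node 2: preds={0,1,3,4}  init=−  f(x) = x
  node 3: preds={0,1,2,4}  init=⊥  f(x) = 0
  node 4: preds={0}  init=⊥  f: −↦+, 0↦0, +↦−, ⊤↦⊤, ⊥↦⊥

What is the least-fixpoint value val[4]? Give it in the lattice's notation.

Iteration log — 14 steps:
  step 1. node 0  ⊔preds=⊥  new=⊥  stable
  step 2. node 1  ⊔preds=−  new=−  old=⊥  +wl: 
  step 3. node 2  ⊔preds=−  new=−  stable
  step 4. node 3  ⊔preds=−  new=0  old=⊥  +wl: 0,1,2
  step 5. node 4  ⊔preds=⊥  new=⊥  stable
  step 6. node 0  ⊔preds=0  new=0  old=⊥  +wl: 3,4
  step 7. node 1  ⊔preds=⊤  new=⊤  old=−  +wl: 
  step 8. node 2  ⊔preds=⊤  new=⊤  old=−  +wl: 1
  step 9. node 3  ⊔preds=⊤  new=0  stable
  step 10. node 4  ⊔preds=0  new=0  old=⊥  +wl: 0,2,3
  step 11. node 1  ⊔preds=⊤  new=⊤  stable
  step 12. node 0  ⊔preds=0  new=0  stable
  step 13. node 2  ⊔preds=⊤  new=⊤  stable
  step 14. node 3  ⊔preds=⊤  new=0  stable

Least fixpoint reached:
  node 0: 0
  node 1: ⊤
  node 2: ⊤
  node 3: 0
  node 4: 0

0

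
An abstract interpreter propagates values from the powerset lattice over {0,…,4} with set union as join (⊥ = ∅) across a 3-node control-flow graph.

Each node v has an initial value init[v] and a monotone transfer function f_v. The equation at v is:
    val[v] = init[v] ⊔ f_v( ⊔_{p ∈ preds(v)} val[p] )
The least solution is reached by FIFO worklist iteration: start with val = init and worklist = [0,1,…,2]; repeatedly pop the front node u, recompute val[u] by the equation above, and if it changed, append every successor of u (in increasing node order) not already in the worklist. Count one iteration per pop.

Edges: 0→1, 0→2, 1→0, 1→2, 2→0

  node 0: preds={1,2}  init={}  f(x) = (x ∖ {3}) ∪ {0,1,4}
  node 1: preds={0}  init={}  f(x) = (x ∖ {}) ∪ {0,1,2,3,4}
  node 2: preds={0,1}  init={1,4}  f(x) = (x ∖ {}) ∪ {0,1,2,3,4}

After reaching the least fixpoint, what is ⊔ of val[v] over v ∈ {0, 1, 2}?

{0,1,2,3,4}

Trace (6 dequeues):
  [1] u=0 | in {1,4} | out {0,1,4} | prev {} | push {}
  [2] u=1 | in {0,1,4} | out {0,1,2,3,4} | prev {} | push {0}
  [3] u=2 | in {0,1,2,3,4} | out {0,1,2,3,4} | prev {1,4} | push {}
  [4] u=0 | in {0,1,2,3,4} | out {0,1,2,4} | prev {0,1,4} | push {1,2}
  [5] u=1 | in {0,1,2,4} | out {0,1,2,3,4} | ==
  [6] u=2 | in {0,1,2,3,4} | out {0,1,2,3,4} | ==

Converged values:
  [0] {0,1,2,4}
  [1] {0,1,2,3,4}
  [2] {0,1,2,3,4}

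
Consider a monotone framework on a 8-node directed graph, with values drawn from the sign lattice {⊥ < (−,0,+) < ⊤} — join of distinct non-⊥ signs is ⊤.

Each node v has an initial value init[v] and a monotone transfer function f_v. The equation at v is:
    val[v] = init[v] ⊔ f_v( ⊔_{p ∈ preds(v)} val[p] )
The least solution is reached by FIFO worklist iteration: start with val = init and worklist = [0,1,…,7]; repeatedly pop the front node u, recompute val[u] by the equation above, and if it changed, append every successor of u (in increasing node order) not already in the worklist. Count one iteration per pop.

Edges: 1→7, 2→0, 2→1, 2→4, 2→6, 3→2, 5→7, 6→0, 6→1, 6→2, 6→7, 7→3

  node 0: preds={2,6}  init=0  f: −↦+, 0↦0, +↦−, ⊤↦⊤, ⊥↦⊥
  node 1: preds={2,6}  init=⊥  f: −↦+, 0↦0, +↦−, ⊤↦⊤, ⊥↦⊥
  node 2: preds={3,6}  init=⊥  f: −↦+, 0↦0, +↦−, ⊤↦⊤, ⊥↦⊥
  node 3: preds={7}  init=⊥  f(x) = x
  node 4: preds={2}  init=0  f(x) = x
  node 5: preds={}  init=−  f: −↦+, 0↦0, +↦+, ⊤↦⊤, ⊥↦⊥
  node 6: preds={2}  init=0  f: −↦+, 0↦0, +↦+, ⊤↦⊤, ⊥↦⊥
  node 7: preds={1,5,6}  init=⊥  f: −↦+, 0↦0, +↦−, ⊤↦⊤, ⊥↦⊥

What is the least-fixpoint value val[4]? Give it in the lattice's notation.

⊤

Iteration log — 20 steps:
  step 1. node 0  ⊔preds=0  new=0  stable
  step 2. node 1  ⊔preds=0  new=0  old=⊥  +wl: 
  step 3. node 2  ⊔preds=0  new=0  old=⊥  +wl: 0,1
  step 4. node 3  ⊔preds=⊥  new=⊥  stable
  step 5. node 4  ⊔preds=0  new=0  stable
  step 6. node 5  ⊔preds=⊥  new=−  stable
  step 7. node 6  ⊔preds=0  new=0  stable
  step 8. node 7  ⊔preds=⊤  new=⊤  old=⊥  +wl: 3
  step 9. node 0  ⊔preds=0  new=0  stable
  step 10. node 1  ⊔preds=0  new=0  stable
  step 11. node 3  ⊔preds=⊤  new=⊤  old=⊥  +wl: 2
  step 12. node 2  ⊔preds=⊤  new=⊤  old=0  +wl: 0,1,4,6
  step 13. node 0  ⊔preds=⊤  new=⊤  old=0  +wl: 
  step 14. node 1  ⊔preds=⊤  new=⊤  old=0  +wl: 7
  step 15. node 4  ⊔preds=⊤  new=⊤  old=0  +wl: 
  step 16. node 6  ⊔preds=⊤  new=⊤  old=0  +wl: 0,1,2
  step 17. node 7  ⊔preds=⊤  new=⊤  stable
  step 18. node 0  ⊔preds=⊤  new=⊤  stable
  step 19. node 1  ⊔preds=⊤  new=⊤  stable
  step 20. node 2  ⊔preds=⊤  new=⊤  stable

Least fixpoint reached:
  node 0: ⊤
  node 1: ⊤
  node 2: ⊤
  node 3: ⊤
  node 4: ⊤
  node 5: −
  node 6: ⊤
  node 7: ⊤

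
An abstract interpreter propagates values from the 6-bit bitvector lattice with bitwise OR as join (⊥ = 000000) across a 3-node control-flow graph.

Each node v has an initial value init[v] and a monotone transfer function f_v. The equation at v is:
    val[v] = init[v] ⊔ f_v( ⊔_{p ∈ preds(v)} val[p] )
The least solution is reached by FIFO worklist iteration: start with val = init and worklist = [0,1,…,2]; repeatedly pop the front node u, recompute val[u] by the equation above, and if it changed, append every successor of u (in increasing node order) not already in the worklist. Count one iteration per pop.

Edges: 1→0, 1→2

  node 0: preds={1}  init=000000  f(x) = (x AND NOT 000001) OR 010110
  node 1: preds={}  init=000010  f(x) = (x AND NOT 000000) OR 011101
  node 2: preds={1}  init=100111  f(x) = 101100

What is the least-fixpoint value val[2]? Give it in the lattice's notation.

101111

Iteration log — 4 steps:
  step 1. node 0  ⊔preds=000010  new=010110  old=000000  +wl: 
  step 2. node 1  ⊔preds=000000  new=011111  old=000010  +wl: 0
  step 3. node 2  ⊔preds=011111  new=101111  old=100111  +wl: 
  step 4. node 0  ⊔preds=011111  new=011110  old=010110  +wl: 

Least fixpoint reached:
  node 0: 011110
  node 1: 011111
  node 2: 101111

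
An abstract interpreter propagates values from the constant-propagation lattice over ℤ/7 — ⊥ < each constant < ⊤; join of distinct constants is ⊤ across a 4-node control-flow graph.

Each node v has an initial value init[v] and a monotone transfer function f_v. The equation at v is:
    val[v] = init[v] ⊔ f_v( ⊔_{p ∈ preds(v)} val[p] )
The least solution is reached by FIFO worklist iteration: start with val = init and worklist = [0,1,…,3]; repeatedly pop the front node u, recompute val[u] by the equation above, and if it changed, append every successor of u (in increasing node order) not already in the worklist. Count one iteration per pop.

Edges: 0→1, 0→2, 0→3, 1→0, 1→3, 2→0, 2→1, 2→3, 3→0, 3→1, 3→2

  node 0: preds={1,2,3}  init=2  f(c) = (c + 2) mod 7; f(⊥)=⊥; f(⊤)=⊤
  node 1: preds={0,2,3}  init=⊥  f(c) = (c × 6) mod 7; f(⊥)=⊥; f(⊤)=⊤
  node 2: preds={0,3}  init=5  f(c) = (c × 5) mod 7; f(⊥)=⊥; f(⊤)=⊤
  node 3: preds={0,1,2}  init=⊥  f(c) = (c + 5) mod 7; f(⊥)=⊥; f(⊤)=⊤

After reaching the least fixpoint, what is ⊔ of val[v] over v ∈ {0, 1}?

Iteration log — 7 steps:
  step 1. node 0  ⊔preds=5  new=⊤  old=2  +wl: 
  step 2. node 1  ⊔preds=⊤  new=⊤  old=⊥  +wl: 0
  step 3. node 2  ⊔preds=⊤  new=⊤  old=5  +wl: 1
  step 4. node 3  ⊔preds=⊤  new=⊤  old=⊥  +wl: 2
  step 5. node 0  ⊔preds=⊤  new=⊤  stable
  step 6. node 1  ⊔preds=⊤  new=⊤  stable
  step 7. node 2  ⊔preds=⊤  new=⊤  stable

Least fixpoint reached:
  node 0: ⊤
  node 1: ⊤
  node 2: ⊤
  node 3: ⊤

⊤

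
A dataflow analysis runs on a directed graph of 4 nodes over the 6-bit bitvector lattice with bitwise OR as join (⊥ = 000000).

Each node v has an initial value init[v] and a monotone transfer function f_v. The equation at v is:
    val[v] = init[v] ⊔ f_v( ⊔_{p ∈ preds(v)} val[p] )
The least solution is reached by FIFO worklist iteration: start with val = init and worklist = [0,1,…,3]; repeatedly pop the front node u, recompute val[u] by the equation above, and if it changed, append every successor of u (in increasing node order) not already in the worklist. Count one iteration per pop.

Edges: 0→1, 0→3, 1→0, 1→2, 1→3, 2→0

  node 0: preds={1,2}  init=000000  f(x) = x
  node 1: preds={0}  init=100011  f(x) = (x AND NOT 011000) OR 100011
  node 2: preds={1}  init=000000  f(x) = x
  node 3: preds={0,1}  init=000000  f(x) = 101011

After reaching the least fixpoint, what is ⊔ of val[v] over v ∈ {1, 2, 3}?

101011

Iteration log — 5 steps:
  step 1. node 0  ⊔preds=100011  new=100011  old=000000  +wl: 
  step 2. node 1  ⊔preds=100011  new=100011  stable
  step 3. node 2  ⊔preds=100011  new=100011  old=000000  +wl: 0
  step 4. node 3  ⊔preds=100011  new=101011  old=000000  +wl: 
  step 5. node 0  ⊔preds=100011  new=100011  stable

Least fixpoint reached:
  node 0: 100011
  node 1: 100011
  node 2: 100011
  node 3: 101011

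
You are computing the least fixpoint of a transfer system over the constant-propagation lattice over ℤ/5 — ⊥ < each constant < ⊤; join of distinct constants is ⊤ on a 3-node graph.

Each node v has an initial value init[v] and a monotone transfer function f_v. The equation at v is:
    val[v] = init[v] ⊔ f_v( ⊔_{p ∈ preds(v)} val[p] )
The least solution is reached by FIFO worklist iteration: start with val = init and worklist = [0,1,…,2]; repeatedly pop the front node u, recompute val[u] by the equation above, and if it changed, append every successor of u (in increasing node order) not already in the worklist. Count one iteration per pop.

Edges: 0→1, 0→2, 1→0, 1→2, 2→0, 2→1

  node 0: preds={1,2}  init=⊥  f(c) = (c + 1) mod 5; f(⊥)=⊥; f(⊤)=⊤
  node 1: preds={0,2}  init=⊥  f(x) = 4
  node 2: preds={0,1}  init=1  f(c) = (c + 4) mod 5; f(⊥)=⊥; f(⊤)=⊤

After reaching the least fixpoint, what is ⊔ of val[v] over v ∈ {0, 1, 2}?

Worklist (6 pops):
  #1 pop 0: in=1 → 2 (was ⊥); enqueue []
  #2 pop 1: in=⊤ → 4 (was ⊥); enqueue [0]
  #3 pop 2: in=⊤ → ⊤ (was 1); enqueue [1]
  #4 pop 0: in=⊤ → ⊤ (was 2); enqueue [2]
  #5 pop 1: in=⊤ → 4 (no change)
  #6 pop 2: in=⊤ → ⊤ (no change)

Fixpoint:
  val[0] = ⊤
  val[1] = 4
  val[2] = ⊤

⊤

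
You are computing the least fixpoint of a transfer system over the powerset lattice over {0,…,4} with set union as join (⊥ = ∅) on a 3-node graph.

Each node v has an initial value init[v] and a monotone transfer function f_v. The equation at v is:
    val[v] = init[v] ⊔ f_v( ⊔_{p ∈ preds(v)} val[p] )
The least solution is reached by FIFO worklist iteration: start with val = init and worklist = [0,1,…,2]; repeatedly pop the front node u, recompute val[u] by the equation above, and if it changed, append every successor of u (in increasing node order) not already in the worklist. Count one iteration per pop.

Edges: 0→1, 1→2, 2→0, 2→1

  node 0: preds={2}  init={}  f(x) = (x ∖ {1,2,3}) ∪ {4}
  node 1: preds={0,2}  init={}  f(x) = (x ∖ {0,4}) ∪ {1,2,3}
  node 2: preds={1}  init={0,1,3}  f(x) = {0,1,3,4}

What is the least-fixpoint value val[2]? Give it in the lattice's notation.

Iteration log — 5 steps:
  step 1. node 0  ⊔preds={0,1,3}  new={0,4}  old={}  +wl: 
  step 2. node 1  ⊔preds={0,1,3,4}  new={1,2,3}  old={}  +wl: 
  step 3. node 2  ⊔preds={1,2,3}  new={0,1,3,4}  old={0,1,3}  +wl: 0,1
  step 4. node 0  ⊔preds={0,1,3,4}  new={0,4}  stable
  step 5. node 1  ⊔preds={0,1,3,4}  new={1,2,3}  stable

Least fixpoint reached:
  node 0: {0,4}
  node 1: {1,2,3}
  node 2: {0,1,3,4}

{0,1,3,4}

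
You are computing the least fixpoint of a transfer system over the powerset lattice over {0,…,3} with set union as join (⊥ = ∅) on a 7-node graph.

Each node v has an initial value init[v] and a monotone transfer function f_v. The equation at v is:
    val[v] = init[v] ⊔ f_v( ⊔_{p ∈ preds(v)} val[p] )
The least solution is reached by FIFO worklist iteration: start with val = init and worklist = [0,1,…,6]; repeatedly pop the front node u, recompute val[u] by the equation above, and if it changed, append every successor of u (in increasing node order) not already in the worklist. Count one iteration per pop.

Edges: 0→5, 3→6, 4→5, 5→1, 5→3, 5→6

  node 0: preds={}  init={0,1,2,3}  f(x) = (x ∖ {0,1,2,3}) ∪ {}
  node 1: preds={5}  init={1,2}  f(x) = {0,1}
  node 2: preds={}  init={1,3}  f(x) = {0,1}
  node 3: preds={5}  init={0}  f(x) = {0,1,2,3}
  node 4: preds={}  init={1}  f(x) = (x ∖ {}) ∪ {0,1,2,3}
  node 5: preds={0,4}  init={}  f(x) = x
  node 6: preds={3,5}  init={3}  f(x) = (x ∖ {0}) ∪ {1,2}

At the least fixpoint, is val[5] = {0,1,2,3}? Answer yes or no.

Iteration log — 9 steps:
  step 1. node 0  ⊔preds={}  new={0,1,2,3}  stable
  step 2. node 1  ⊔preds={}  new={0,1,2}  old={1,2}  +wl: 
  step 3. node 2  ⊔preds={}  new={0,1,3}  old={1,3}  +wl: 
  step 4. node 3  ⊔preds={}  new={0,1,2,3}  old={0}  +wl: 
  step 5. node 4  ⊔preds={}  new={0,1,2,3}  old={1}  +wl: 
  step 6. node 5  ⊔preds={0,1,2,3}  new={0,1,2,3}  old={}  +wl: 1,3
  step 7. node 6  ⊔preds={0,1,2,3}  new={1,2,3}  old={3}  +wl: 
  step 8. node 1  ⊔preds={0,1,2,3}  new={0,1,2}  stable
  step 9. node 3  ⊔preds={0,1,2,3}  new={0,1,2,3}  stable

Least fixpoint reached:
  node 0: {0,1,2,3}
  node 1: {0,1,2}
  node 2: {0,1,3}
  node 3: {0,1,2,3}
  node 4: {0,1,2,3}
  node 5: {0,1,2,3}
  node 6: {1,2,3}

yes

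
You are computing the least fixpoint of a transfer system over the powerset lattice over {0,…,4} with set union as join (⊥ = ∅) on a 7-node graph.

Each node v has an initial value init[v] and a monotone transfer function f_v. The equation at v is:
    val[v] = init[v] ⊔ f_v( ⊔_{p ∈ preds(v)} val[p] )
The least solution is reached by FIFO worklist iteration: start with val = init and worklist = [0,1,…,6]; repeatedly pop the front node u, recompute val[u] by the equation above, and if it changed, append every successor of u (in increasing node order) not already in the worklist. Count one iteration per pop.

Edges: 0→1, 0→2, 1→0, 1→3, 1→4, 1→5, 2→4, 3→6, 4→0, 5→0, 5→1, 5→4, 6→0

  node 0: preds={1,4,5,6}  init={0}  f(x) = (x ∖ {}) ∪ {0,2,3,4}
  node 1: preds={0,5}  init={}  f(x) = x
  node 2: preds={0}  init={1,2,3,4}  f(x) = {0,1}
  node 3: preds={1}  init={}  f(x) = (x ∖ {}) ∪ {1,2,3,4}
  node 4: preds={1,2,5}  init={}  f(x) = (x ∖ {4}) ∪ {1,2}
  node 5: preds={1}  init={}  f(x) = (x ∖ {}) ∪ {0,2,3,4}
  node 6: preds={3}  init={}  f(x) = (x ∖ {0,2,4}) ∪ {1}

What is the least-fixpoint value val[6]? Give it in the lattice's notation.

{1,3}

Trace (17 dequeues):
  [1] u=0 | in {} | out {0,2,3,4} | prev {0} | push {}
  [2] u=1 | in {0,2,3,4} | out {0,2,3,4} | prev {} | push {0}
  [3] u=2 | in {0,2,3,4} | out {0,1,2,3,4} | prev {1,2,3,4} | push {}
  [4] u=3 | in {0,2,3,4} | out {0,1,2,3,4} | prev {} | push {}
  [5] u=4 | in {0,1,2,3,4} | out {0,1,2,3} | prev {} | push {}
  [6] u=5 | in {0,2,3,4} | out {0,2,3,4} | prev {} | push {1,4}
  [7] u=6 | in {0,1,2,3,4} | out {1,3} | prev {} | push {}
  [8] u=0 | in {0,1,2,3,4} | out {0,1,2,3,4} | prev {0,2,3,4} | push {2}
  [9] u=1 | in {0,1,2,3,4} | out {0,1,2,3,4} | prev {0,2,3,4} | push {0,3,5}
  [10] u=4 | in {0,1,2,3,4} | out {0,1,2,3} | ==
  [11] u=2 | in {0,1,2,3,4} | out {0,1,2,3,4} | ==
  [12] u=0 | in {0,1,2,3,4} | out {0,1,2,3,4} | ==
  [13] u=3 | in {0,1,2,3,4} | out {0,1,2,3,4} | ==
  [14] u=5 | in {0,1,2,3,4} | out {0,1,2,3,4} | prev {0,2,3,4} | push {0,1,4}
  [15] u=0 | in {0,1,2,3,4} | out {0,1,2,3,4} | ==
  [16] u=1 | in {0,1,2,3,4} | out {0,1,2,3,4} | ==
  [17] u=4 | in {0,1,2,3,4} | out {0,1,2,3} | ==

Converged values:
  [0] {0,1,2,3,4}
  [1] {0,1,2,3,4}
  [2] {0,1,2,3,4}
  [3] {0,1,2,3,4}
  [4] {0,1,2,3}
  [5] {0,1,2,3,4}
  [6] {1,3}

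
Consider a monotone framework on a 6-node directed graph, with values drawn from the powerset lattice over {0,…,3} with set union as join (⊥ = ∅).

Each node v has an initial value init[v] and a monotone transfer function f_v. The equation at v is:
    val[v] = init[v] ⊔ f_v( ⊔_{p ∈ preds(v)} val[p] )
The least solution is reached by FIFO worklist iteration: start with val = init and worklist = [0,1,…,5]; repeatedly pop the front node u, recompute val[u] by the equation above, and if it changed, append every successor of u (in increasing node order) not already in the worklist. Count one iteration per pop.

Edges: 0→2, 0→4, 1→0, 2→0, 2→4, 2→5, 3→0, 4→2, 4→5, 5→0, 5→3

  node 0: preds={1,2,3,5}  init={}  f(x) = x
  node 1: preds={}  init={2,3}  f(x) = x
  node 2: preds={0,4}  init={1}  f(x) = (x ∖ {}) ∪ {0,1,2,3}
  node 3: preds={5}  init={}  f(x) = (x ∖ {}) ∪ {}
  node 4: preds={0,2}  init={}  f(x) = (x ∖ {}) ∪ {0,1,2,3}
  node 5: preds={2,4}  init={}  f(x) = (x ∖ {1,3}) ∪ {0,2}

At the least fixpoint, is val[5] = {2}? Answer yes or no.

Trace (11 dequeues):
  [1] u=0 | in {1,2,3} | out {1,2,3} | prev {} | push {}
  [2] u=1 | in {} | out {2,3} | ==
  [3] u=2 | in {1,2,3} | out {0,1,2,3} | prev {1} | push {0}
  [4] u=3 | in {} | out {} | ==
  [5] u=4 | in {0,1,2,3} | out {0,1,2,3} | prev {} | push {2}
  [6] u=5 | in {0,1,2,3} | out {0,2} | prev {} | push {3}
  [7] u=0 | in {0,1,2,3} | out {0,1,2,3} | prev {1,2,3} | push {4}
  [8] u=2 | in {0,1,2,3} | out {0,1,2,3} | ==
  [9] u=3 | in {0,2} | out {0,2} | prev {} | push {0}
  [10] u=4 | in {0,1,2,3} | out {0,1,2,3} | ==
  [11] u=0 | in {0,1,2,3} | out {0,1,2,3} | ==

Converged values:
  [0] {0,1,2,3}
  [1] {2,3}
  [2] {0,1,2,3}
  [3] {0,2}
  [4] {0,1,2,3}
  [5] {0,2}

no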